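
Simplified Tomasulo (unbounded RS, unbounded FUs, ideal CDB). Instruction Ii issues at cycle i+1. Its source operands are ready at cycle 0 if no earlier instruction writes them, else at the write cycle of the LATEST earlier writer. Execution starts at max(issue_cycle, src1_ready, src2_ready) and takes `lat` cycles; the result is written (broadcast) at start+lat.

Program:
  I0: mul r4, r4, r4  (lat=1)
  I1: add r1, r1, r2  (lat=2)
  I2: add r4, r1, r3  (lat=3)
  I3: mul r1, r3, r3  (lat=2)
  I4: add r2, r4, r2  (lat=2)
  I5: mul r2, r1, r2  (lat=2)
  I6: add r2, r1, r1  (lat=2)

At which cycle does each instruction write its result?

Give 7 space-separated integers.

Answer: 2 4 7 6 9 11 9

Derivation:
I0 mul r4: issue@1 deps=(None,None) exec_start@1 write@2
I1 add r1: issue@2 deps=(None,None) exec_start@2 write@4
I2 add r4: issue@3 deps=(1,None) exec_start@4 write@7
I3 mul r1: issue@4 deps=(None,None) exec_start@4 write@6
I4 add r2: issue@5 deps=(2,None) exec_start@7 write@9
I5 mul r2: issue@6 deps=(3,4) exec_start@9 write@11
I6 add r2: issue@7 deps=(3,3) exec_start@7 write@9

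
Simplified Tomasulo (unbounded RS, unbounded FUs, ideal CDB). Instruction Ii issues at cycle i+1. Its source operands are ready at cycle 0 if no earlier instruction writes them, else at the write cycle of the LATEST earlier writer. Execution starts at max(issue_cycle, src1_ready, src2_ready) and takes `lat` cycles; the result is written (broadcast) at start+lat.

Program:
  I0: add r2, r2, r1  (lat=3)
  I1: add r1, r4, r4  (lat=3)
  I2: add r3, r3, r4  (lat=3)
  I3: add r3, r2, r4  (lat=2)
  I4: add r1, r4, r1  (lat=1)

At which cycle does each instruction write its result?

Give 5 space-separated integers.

Answer: 4 5 6 6 6

Derivation:
I0 add r2: issue@1 deps=(None,None) exec_start@1 write@4
I1 add r1: issue@2 deps=(None,None) exec_start@2 write@5
I2 add r3: issue@3 deps=(None,None) exec_start@3 write@6
I3 add r3: issue@4 deps=(0,None) exec_start@4 write@6
I4 add r1: issue@5 deps=(None,1) exec_start@5 write@6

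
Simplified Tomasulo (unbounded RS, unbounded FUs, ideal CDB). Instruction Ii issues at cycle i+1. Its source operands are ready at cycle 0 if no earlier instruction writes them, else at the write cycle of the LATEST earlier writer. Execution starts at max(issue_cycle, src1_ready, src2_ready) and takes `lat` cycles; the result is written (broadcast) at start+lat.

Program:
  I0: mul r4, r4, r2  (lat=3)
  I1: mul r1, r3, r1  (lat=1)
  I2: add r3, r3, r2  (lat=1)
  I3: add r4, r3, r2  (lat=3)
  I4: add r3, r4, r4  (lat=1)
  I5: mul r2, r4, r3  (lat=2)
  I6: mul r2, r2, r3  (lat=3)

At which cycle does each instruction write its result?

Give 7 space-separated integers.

I0 mul r4: issue@1 deps=(None,None) exec_start@1 write@4
I1 mul r1: issue@2 deps=(None,None) exec_start@2 write@3
I2 add r3: issue@3 deps=(None,None) exec_start@3 write@4
I3 add r4: issue@4 deps=(2,None) exec_start@4 write@7
I4 add r3: issue@5 deps=(3,3) exec_start@7 write@8
I5 mul r2: issue@6 deps=(3,4) exec_start@8 write@10
I6 mul r2: issue@7 deps=(5,4) exec_start@10 write@13

Answer: 4 3 4 7 8 10 13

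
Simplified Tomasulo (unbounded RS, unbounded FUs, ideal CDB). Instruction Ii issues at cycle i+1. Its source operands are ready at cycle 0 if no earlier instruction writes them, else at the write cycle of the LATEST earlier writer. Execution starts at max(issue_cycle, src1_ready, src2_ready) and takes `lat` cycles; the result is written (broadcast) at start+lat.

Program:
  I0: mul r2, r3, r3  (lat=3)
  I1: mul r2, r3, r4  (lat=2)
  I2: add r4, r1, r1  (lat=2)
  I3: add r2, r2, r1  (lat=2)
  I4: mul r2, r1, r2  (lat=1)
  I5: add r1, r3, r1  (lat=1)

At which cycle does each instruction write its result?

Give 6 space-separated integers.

I0 mul r2: issue@1 deps=(None,None) exec_start@1 write@4
I1 mul r2: issue@2 deps=(None,None) exec_start@2 write@4
I2 add r4: issue@3 deps=(None,None) exec_start@3 write@5
I3 add r2: issue@4 deps=(1,None) exec_start@4 write@6
I4 mul r2: issue@5 deps=(None,3) exec_start@6 write@7
I5 add r1: issue@6 deps=(None,None) exec_start@6 write@7

Answer: 4 4 5 6 7 7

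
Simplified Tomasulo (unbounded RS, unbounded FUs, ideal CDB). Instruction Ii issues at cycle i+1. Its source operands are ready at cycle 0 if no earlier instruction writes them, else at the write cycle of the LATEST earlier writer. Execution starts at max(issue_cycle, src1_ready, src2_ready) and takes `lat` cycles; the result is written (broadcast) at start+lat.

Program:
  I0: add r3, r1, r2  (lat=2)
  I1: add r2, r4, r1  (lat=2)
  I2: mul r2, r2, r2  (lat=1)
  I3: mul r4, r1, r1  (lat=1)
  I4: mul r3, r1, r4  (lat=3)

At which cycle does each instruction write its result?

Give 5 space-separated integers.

Answer: 3 4 5 5 8

Derivation:
I0 add r3: issue@1 deps=(None,None) exec_start@1 write@3
I1 add r2: issue@2 deps=(None,None) exec_start@2 write@4
I2 mul r2: issue@3 deps=(1,1) exec_start@4 write@5
I3 mul r4: issue@4 deps=(None,None) exec_start@4 write@5
I4 mul r3: issue@5 deps=(None,3) exec_start@5 write@8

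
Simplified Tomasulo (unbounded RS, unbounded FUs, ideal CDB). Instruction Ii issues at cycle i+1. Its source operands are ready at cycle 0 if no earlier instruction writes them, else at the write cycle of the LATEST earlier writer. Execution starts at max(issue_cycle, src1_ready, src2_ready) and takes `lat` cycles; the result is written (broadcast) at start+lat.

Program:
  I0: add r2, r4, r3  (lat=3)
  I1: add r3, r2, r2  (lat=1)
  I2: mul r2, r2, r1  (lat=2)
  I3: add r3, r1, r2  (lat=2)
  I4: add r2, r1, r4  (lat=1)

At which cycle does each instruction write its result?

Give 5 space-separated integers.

I0 add r2: issue@1 deps=(None,None) exec_start@1 write@4
I1 add r3: issue@2 deps=(0,0) exec_start@4 write@5
I2 mul r2: issue@3 deps=(0,None) exec_start@4 write@6
I3 add r3: issue@4 deps=(None,2) exec_start@6 write@8
I4 add r2: issue@5 deps=(None,None) exec_start@5 write@6

Answer: 4 5 6 8 6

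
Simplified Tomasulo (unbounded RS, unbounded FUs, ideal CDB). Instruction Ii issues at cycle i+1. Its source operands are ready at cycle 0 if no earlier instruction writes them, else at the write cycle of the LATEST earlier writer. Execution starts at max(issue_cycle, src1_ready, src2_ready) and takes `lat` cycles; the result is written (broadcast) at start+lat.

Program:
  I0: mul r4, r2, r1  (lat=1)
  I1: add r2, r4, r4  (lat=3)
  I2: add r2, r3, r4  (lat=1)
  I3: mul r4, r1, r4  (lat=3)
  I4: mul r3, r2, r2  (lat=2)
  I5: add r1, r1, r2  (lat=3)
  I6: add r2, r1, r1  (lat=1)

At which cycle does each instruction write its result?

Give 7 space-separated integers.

I0 mul r4: issue@1 deps=(None,None) exec_start@1 write@2
I1 add r2: issue@2 deps=(0,0) exec_start@2 write@5
I2 add r2: issue@3 deps=(None,0) exec_start@3 write@4
I3 mul r4: issue@4 deps=(None,0) exec_start@4 write@7
I4 mul r3: issue@5 deps=(2,2) exec_start@5 write@7
I5 add r1: issue@6 deps=(None,2) exec_start@6 write@9
I6 add r2: issue@7 deps=(5,5) exec_start@9 write@10

Answer: 2 5 4 7 7 9 10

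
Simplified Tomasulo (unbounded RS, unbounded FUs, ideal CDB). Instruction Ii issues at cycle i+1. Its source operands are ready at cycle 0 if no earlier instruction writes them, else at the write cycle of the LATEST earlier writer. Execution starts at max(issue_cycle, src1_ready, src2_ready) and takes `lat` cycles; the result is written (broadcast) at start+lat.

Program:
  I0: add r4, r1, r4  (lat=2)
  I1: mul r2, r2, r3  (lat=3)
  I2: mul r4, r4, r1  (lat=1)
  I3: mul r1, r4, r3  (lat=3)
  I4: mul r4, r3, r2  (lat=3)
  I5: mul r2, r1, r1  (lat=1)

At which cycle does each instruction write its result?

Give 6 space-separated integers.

Answer: 3 5 4 7 8 8

Derivation:
I0 add r4: issue@1 deps=(None,None) exec_start@1 write@3
I1 mul r2: issue@2 deps=(None,None) exec_start@2 write@5
I2 mul r4: issue@3 deps=(0,None) exec_start@3 write@4
I3 mul r1: issue@4 deps=(2,None) exec_start@4 write@7
I4 mul r4: issue@5 deps=(None,1) exec_start@5 write@8
I5 mul r2: issue@6 deps=(3,3) exec_start@7 write@8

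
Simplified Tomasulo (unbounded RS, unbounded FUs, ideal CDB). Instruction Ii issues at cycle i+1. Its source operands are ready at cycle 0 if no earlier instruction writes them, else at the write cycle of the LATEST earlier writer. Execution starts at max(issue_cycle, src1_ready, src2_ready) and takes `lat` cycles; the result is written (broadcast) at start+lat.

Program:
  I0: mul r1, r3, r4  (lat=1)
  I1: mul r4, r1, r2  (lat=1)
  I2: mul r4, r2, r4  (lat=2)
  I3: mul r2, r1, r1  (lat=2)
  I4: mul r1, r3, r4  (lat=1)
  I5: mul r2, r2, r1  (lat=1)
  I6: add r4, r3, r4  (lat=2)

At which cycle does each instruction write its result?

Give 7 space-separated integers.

Answer: 2 3 5 6 6 7 9

Derivation:
I0 mul r1: issue@1 deps=(None,None) exec_start@1 write@2
I1 mul r4: issue@2 deps=(0,None) exec_start@2 write@3
I2 mul r4: issue@3 deps=(None,1) exec_start@3 write@5
I3 mul r2: issue@4 deps=(0,0) exec_start@4 write@6
I4 mul r1: issue@5 deps=(None,2) exec_start@5 write@6
I5 mul r2: issue@6 deps=(3,4) exec_start@6 write@7
I6 add r4: issue@7 deps=(None,2) exec_start@7 write@9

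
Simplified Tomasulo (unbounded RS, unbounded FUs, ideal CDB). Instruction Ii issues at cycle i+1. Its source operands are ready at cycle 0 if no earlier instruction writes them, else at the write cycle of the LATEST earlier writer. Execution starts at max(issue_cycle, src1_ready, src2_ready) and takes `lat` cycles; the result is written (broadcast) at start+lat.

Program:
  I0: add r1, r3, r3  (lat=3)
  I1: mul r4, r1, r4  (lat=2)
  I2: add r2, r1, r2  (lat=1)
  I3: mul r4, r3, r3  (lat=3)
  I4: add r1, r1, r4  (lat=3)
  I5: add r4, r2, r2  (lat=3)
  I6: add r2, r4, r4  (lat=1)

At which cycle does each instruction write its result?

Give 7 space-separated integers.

Answer: 4 6 5 7 10 9 10

Derivation:
I0 add r1: issue@1 deps=(None,None) exec_start@1 write@4
I1 mul r4: issue@2 deps=(0,None) exec_start@4 write@6
I2 add r2: issue@3 deps=(0,None) exec_start@4 write@5
I3 mul r4: issue@4 deps=(None,None) exec_start@4 write@7
I4 add r1: issue@5 deps=(0,3) exec_start@7 write@10
I5 add r4: issue@6 deps=(2,2) exec_start@6 write@9
I6 add r2: issue@7 deps=(5,5) exec_start@9 write@10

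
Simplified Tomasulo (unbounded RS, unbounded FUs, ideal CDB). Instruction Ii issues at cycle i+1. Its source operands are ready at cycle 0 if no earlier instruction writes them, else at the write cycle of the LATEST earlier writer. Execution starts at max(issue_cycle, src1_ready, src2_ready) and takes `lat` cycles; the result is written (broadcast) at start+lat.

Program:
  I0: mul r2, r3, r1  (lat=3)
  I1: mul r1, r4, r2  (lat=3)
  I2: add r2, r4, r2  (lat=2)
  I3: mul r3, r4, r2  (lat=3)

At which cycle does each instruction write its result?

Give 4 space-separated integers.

I0 mul r2: issue@1 deps=(None,None) exec_start@1 write@4
I1 mul r1: issue@2 deps=(None,0) exec_start@4 write@7
I2 add r2: issue@3 deps=(None,0) exec_start@4 write@6
I3 mul r3: issue@4 deps=(None,2) exec_start@6 write@9

Answer: 4 7 6 9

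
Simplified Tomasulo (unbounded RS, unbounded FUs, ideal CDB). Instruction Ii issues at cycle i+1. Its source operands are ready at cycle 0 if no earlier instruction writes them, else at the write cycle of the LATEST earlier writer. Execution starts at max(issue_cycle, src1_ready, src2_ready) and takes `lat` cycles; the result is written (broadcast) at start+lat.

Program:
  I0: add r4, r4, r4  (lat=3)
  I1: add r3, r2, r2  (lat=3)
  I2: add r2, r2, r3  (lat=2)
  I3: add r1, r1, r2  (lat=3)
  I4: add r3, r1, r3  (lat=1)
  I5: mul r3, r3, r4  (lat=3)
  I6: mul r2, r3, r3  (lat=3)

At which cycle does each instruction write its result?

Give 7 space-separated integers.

I0 add r4: issue@1 deps=(None,None) exec_start@1 write@4
I1 add r3: issue@2 deps=(None,None) exec_start@2 write@5
I2 add r2: issue@3 deps=(None,1) exec_start@5 write@7
I3 add r1: issue@4 deps=(None,2) exec_start@7 write@10
I4 add r3: issue@5 deps=(3,1) exec_start@10 write@11
I5 mul r3: issue@6 deps=(4,0) exec_start@11 write@14
I6 mul r2: issue@7 deps=(5,5) exec_start@14 write@17

Answer: 4 5 7 10 11 14 17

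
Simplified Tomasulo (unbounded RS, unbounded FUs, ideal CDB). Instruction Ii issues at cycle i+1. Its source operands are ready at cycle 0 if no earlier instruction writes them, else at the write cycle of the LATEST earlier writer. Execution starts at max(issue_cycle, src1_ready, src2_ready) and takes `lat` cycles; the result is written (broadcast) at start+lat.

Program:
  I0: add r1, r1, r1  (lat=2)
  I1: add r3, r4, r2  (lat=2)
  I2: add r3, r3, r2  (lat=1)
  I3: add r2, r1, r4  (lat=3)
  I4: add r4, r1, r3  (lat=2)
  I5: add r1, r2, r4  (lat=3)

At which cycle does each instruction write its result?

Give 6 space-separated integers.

I0 add r1: issue@1 deps=(None,None) exec_start@1 write@3
I1 add r3: issue@2 deps=(None,None) exec_start@2 write@4
I2 add r3: issue@3 deps=(1,None) exec_start@4 write@5
I3 add r2: issue@4 deps=(0,None) exec_start@4 write@7
I4 add r4: issue@5 deps=(0,2) exec_start@5 write@7
I5 add r1: issue@6 deps=(3,4) exec_start@7 write@10

Answer: 3 4 5 7 7 10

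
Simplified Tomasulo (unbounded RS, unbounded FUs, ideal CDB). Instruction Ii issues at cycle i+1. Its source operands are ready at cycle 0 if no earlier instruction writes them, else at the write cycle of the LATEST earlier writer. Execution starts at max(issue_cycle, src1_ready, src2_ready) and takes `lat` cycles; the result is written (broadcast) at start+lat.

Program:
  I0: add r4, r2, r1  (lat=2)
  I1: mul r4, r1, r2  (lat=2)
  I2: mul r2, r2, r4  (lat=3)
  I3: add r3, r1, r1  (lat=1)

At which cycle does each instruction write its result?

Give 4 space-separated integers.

Answer: 3 4 7 5

Derivation:
I0 add r4: issue@1 deps=(None,None) exec_start@1 write@3
I1 mul r4: issue@2 deps=(None,None) exec_start@2 write@4
I2 mul r2: issue@3 deps=(None,1) exec_start@4 write@7
I3 add r3: issue@4 deps=(None,None) exec_start@4 write@5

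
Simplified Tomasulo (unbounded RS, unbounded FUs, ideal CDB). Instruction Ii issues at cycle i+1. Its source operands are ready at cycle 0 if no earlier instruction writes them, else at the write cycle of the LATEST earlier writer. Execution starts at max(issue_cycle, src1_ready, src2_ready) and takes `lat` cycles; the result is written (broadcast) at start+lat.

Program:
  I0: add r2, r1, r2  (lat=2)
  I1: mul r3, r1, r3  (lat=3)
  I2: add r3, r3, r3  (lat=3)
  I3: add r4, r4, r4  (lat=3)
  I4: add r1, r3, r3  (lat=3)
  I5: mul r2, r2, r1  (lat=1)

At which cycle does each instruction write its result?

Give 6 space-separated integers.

Answer: 3 5 8 7 11 12

Derivation:
I0 add r2: issue@1 deps=(None,None) exec_start@1 write@3
I1 mul r3: issue@2 deps=(None,None) exec_start@2 write@5
I2 add r3: issue@3 deps=(1,1) exec_start@5 write@8
I3 add r4: issue@4 deps=(None,None) exec_start@4 write@7
I4 add r1: issue@5 deps=(2,2) exec_start@8 write@11
I5 mul r2: issue@6 deps=(0,4) exec_start@11 write@12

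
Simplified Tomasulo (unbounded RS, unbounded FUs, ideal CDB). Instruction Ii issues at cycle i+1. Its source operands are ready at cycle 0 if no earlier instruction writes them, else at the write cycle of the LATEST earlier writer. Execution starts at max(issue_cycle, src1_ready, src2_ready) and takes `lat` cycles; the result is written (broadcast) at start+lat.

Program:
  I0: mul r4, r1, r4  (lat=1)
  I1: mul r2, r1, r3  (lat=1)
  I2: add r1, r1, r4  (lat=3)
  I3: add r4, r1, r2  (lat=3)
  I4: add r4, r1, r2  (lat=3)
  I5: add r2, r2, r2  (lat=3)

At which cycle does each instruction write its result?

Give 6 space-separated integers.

Answer: 2 3 6 9 9 9

Derivation:
I0 mul r4: issue@1 deps=(None,None) exec_start@1 write@2
I1 mul r2: issue@2 deps=(None,None) exec_start@2 write@3
I2 add r1: issue@3 deps=(None,0) exec_start@3 write@6
I3 add r4: issue@4 deps=(2,1) exec_start@6 write@9
I4 add r4: issue@5 deps=(2,1) exec_start@6 write@9
I5 add r2: issue@6 deps=(1,1) exec_start@6 write@9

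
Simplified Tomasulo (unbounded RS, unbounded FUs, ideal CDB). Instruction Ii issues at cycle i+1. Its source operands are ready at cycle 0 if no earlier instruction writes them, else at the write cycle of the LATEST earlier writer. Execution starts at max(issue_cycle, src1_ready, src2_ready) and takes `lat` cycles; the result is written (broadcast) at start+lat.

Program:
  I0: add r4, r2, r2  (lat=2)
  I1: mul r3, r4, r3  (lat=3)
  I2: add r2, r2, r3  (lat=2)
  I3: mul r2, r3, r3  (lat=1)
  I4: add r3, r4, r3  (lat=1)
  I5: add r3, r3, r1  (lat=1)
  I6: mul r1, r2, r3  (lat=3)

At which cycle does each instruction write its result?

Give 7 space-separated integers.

Answer: 3 6 8 7 7 8 11

Derivation:
I0 add r4: issue@1 deps=(None,None) exec_start@1 write@3
I1 mul r3: issue@2 deps=(0,None) exec_start@3 write@6
I2 add r2: issue@3 deps=(None,1) exec_start@6 write@8
I3 mul r2: issue@4 deps=(1,1) exec_start@6 write@7
I4 add r3: issue@5 deps=(0,1) exec_start@6 write@7
I5 add r3: issue@6 deps=(4,None) exec_start@7 write@8
I6 mul r1: issue@7 deps=(3,5) exec_start@8 write@11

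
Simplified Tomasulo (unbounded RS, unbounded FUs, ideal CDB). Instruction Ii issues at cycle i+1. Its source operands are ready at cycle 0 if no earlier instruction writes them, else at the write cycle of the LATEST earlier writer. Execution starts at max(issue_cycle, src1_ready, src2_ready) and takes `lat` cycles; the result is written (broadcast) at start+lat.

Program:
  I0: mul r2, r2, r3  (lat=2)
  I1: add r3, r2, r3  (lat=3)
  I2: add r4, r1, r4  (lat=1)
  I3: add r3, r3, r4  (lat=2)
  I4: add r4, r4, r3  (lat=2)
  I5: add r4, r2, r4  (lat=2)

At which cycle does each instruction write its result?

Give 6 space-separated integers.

Answer: 3 6 4 8 10 12

Derivation:
I0 mul r2: issue@1 deps=(None,None) exec_start@1 write@3
I1 add r3: issue@2 deps=(0,None) exec_start@3 write@6
I2 add r4: issue@3 deps=(None,None) exec_start@3 write@4
I3 add r3: issue@4 deps=(1,2) exec_start@6 write@8
I4 add r4: issue@5 deps=(2,3) exec_start@8 write@10
I5 add r4: issue@6 deps=(0,4) exec_start@10 write@12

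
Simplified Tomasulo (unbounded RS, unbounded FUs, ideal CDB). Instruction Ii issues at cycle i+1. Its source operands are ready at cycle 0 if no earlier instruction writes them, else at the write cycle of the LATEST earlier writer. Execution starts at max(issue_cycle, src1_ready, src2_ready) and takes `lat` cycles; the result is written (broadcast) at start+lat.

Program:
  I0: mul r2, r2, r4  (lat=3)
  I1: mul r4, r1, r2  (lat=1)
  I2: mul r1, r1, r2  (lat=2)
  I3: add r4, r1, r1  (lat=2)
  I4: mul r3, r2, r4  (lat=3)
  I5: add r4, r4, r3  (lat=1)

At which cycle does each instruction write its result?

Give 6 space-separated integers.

Answer: 4 5 6 8 11 12

Derivation:
I0 mul r2: issue@1 deps=(None,None) exec_start@1 write@4
I1 mul r4: issue@2 deps=(None,0) exec_start@4 write@5
I2 mul r1: issue@3 deps=(None,0) exec_start@4 write@6
I3 add r4: issue@4 deps=(2,2) exec_start@6 write@8
I4 mul r3: issue@5 deps=(0,3) exec_start@8 write@11
I5 add r4: issue@6 deps=(3,4) exec_start@11 write@12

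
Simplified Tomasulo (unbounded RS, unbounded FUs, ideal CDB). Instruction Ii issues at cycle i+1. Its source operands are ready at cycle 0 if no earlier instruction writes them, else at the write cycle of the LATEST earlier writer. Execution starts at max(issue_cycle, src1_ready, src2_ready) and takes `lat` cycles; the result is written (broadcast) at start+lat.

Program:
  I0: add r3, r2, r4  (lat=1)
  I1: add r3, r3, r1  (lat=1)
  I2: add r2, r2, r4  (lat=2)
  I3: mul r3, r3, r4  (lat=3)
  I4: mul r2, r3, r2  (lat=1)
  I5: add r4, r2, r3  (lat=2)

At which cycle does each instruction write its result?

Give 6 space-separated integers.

I0 add r3: issue@1 deps=(None,None) exec_start@1 write@2
I1 add r3: issue@2 deps=(0,None) exec_start@2 write@3
I2 add r2: issue@3 deps=(None,None) exec_start@3 write@5
I3 mul r3: issue@4 deps=(1,None) exec_start@4 write@7
I4 mul r2: issue@5 deps=(3,2) exec_start@7 write@8
I5 add r4: issue@6 deps=(4,3) exec_start@8 write@10

Answer: 2 3 5 7 8 10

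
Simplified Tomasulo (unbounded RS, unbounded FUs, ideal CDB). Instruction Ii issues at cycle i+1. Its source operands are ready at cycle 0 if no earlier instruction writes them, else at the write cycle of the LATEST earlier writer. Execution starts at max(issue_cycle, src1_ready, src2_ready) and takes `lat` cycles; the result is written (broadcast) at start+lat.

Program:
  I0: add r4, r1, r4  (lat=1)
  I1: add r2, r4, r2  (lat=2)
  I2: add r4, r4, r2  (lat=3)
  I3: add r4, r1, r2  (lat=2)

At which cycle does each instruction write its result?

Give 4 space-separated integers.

Answer: 2 4 7 6

Derivation:
I0 add r4: issue@1 deps=(None,None) exec_start@1 write@2
I1 add r2: issue@2 deps=(0,None) exec_start@2 write@4
I2 add r4: issue@3 deps=(0,1) exec_start@4 write@7
I3 add r4: issue@4 deps=(None,1) exec_start@4 write@6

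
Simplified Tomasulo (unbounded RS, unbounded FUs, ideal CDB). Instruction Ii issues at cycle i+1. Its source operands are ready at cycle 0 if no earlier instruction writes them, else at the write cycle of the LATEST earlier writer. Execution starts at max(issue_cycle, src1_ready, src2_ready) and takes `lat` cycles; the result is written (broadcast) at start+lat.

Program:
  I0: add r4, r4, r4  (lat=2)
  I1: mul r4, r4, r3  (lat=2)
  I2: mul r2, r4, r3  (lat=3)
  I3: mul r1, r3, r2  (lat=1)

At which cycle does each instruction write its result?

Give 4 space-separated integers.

Answer: 3 5 8 9

Derivation:
I0 add r4: issue@1 deps=(None,None) exec_start@1 write@3
I1 mul r4: issue@2 deps=(0,None) exec_start@3 write@5
I2 mul r2: issue@3 deps=(1,None) exec_start@5 write@8
I3 mul r1: issue@4 deps=(None,2) exec_start@8 write@9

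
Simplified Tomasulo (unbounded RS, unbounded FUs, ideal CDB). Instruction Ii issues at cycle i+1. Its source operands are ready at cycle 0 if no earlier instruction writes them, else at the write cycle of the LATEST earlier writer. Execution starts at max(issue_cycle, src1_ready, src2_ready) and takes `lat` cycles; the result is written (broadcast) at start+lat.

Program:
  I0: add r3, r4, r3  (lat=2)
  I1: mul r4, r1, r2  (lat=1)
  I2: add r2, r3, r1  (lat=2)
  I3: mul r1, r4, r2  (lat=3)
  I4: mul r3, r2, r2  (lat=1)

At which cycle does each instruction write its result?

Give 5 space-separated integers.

I0 add r3: issue@1 deps=(None,None) exec_start@1 write@3
I1 mul r4: issue@2 deps=(None,None) exec_start@2 write@3
I2 add r2: issue@3 deps=(0,None) exec_start@3 write@5
I3 mul r1: issue@4 deps=(1,2) exec_start@5 write@8
I4 mul r3: issue@5 deps=(2,2) exec_start@5 write@6

Answer: 3 3 5 8 6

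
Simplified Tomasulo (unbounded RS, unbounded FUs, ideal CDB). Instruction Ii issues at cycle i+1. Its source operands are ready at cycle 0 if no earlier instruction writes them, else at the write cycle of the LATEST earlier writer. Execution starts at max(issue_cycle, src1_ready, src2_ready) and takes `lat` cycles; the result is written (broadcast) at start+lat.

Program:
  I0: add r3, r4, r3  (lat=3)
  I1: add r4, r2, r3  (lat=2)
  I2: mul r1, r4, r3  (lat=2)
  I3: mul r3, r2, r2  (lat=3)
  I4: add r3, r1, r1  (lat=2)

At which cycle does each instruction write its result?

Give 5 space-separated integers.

I0 add r3: issue@1 deps=(None,None) exec_start@1 write@4
I1 add r4: issue@2 deps=(None,0) exec_start@4 write@6
I2 mul r1: issue@3 deps=(1,0) exec_start@6 write@8
I3 mul r3: issue@4 deps=(None,None) exec_start@4 write@7
I4 add r3: issue@5 deps=(2,2) exec_start@8 write@10

Answer: 4 6 8 7 10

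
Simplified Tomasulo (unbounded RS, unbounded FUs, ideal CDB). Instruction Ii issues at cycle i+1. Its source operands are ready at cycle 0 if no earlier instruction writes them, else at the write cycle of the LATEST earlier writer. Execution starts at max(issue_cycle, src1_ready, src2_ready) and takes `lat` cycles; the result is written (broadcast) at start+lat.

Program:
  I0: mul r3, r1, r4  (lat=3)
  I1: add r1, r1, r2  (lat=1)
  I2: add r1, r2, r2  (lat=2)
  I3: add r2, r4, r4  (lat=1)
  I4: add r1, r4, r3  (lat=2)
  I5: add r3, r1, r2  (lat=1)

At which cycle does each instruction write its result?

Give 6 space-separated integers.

I0 mul r3: issue@1 deps=(None,None) exec_start@1 write@4
I1 add r1: issue@2 deps=(None,None) exec_start@2 write@3
I2 add r1: issue@3 deps=(None,None) exec_start@3 write@5
I3 add r2: issue@4 deps=(None,None) exec_start@4 write@5
I4 add r1: issue@5 deps=(None,0) exec_start@5 write@7
I5 add r3: issue@6 deps=(4,3) exec_start@7 write@8

Answer: 4 3 5 5 7 8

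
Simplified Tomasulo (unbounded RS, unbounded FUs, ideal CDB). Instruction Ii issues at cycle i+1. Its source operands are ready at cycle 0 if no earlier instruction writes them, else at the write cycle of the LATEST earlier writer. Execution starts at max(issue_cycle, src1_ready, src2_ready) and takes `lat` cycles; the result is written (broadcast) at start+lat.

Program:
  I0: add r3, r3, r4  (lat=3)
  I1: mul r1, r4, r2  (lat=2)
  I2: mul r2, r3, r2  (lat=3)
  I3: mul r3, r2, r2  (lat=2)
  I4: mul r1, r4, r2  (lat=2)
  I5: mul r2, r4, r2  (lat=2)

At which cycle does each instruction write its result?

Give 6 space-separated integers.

Answer: 4 4 7 9 9 9

Derivation:
I0 add r3: issue@1 deps=(None,None) exec_start@1 write@4
I1 mul r1: issue@2 deps=(None,None) exec_start@2 write@4
I2 mul r2: issue@3 deps=(0,None) exec_start@4 write@7
I3 mul r3: issue@4 deps=(2,2) exec_start@7 write@9
I4 mul r1: issue@5 deps=(None,2) exec_start@7 write@9
I5 mul r2: issue@6 deps=(None,2) exec_start@7 write@9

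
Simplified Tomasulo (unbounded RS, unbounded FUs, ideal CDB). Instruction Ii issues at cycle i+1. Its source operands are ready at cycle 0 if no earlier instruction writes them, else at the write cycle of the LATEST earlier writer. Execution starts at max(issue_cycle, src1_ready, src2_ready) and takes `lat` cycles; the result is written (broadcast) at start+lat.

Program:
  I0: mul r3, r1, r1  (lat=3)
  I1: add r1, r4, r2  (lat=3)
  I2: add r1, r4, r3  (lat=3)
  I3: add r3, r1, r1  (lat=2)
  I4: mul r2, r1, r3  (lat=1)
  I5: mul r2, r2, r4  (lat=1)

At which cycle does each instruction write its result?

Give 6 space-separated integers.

Answer: 4 5 7 9 10 11

Derivation:
I0 mul r3: issue@1 deps=(None,None) exec_start@1 write@4
I1 add r1: issue@2 deps=(None,None) exec_start@2 write@5
I2 add r1: issue@3 deps=(None,0) exec_start@4 write@7
I3 add r3: issue@4 deps=(2,2) exec_start@7 write@9
I4 mul r2: issue@5 deps=(2,3) exec_start@9 write@10
I5 mul r2: issue@6 deps=(4,None) exec_start@10 write@11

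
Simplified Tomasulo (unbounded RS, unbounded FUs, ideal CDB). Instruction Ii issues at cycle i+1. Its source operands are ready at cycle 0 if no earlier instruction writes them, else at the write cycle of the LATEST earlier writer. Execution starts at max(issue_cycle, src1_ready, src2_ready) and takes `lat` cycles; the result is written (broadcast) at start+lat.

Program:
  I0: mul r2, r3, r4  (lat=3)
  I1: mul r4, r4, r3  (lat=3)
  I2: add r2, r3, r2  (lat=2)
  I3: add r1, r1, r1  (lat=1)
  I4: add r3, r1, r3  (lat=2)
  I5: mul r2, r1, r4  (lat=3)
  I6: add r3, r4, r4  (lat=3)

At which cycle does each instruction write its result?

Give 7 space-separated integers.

I0 mul r2: issue@1 deps=(None,None) exec_start@1 write@4
I1 mul r4: issue@2 deps=(None,None) exec_start@2 write@5
I2 add r2: issue@3 deps=(None,0) exec_start@4 write@6
I3 add r1: issue@4 deps=(None,None) exec_start@4 write@5
I4 add r3: issue@5 deps=(3,None) exec_start@5 write@7
I5 mul r2: issue@6 deps=(3,1) exec_start@6 write@9
I6 add r3: issue@7 deps=(1,1) exec_start@7 write@10

Answer: 4 5 6 5 7 9 10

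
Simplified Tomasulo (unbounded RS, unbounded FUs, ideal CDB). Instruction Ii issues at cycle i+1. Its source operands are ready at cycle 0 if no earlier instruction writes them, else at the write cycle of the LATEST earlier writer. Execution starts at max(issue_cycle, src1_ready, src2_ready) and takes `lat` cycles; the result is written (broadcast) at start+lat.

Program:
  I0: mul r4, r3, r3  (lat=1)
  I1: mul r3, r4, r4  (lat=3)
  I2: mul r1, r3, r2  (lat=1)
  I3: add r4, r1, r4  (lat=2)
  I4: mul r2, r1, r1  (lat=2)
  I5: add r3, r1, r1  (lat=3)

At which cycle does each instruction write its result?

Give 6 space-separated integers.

Answer: 2 5 6 8 8 9

Derivation:
I0 mul r4: issue@1 deps=(None,None) exec_start@1 write@2
I1 mul r3: issue@2 deps=(0,0) exec_start@2 write@5
I2 mul r1: issue@3 deps=(1,None) exec_start@5 write@6
I3 add r4: issue@4 deps=(2,0) exec_start@6 write@8
I4 mul r2: issue@5 deps=(2,2) exec_start@6 write@8
I5 add r3: issue@6 deps=(2,2) exec_start@6 write@9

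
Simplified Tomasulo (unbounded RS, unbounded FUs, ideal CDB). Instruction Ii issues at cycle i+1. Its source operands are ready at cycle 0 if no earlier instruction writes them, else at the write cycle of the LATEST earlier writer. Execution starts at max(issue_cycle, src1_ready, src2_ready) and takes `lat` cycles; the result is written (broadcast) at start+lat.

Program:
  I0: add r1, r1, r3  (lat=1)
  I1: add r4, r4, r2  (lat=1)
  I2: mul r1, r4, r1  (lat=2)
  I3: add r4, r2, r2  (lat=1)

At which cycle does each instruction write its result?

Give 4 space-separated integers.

I0 add r1: issue@1 deps=(None,None) exec_start@1 write@2
I1 add r4: issue@2 deps=(None,None) exec_start@2 write@3
I2 mul r1: issue@3 deps=(1,0) exec_start@3 write@5
I3 add r4: issue@4 deps=(None,None) exec_start@4 write@5

Answer: 2 3 5 5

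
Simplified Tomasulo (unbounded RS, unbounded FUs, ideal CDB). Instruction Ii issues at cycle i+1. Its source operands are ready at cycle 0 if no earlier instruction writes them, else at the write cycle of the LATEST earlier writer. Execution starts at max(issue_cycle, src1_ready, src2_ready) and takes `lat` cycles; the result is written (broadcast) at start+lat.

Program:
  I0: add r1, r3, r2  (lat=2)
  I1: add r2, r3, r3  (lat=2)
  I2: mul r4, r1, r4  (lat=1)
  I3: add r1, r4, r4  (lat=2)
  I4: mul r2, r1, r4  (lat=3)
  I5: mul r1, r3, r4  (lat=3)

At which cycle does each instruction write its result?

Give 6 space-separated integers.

I0 add r1: issue@1 deps=(None,None) exec_start@1 write@3
I1 add r2: issue@2 deps=(None,None) exec_start@2 write@4
I2 mul r4: issue@3 deps=(0,None) exec_start@3 write@4
I3 add r1: issue@4 deps=(2,2) exec_start@4 write@6
I4 mul r2: issue@5 deps=(3,2) exec_start@6 write@9
I5 mul r1: issue@6 deps=(None,2) exec_start@6 write@9

Answer: 3 4 4 6 9 9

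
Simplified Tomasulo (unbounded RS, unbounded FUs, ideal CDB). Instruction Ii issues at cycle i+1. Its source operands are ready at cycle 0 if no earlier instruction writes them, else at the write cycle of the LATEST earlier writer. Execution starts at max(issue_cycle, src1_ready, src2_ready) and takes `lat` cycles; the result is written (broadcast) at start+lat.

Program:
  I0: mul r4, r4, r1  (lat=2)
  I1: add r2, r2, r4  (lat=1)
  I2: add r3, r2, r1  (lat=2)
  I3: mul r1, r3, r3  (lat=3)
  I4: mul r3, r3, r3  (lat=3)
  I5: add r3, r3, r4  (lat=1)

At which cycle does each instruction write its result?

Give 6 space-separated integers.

I0 mul r4: issue@1 deps=(None,None) exec_start@1 write@3
I1 add r2: issue@2 deps=(None,0) exec_start@3 write@4
I2 add r3: issue@3 deps=(1,None) exec_start@4 write@6
I3 mul r1: issue@4 deps=(2,2) exec_start@6 write@9
I4 mul r3: issue@5 deps=(2,2) exec_start@6 write@9
I5 add r3: issue@6 deps=(4,0) exec_start@9 write@10

Answer: 3 4 6 9 9 10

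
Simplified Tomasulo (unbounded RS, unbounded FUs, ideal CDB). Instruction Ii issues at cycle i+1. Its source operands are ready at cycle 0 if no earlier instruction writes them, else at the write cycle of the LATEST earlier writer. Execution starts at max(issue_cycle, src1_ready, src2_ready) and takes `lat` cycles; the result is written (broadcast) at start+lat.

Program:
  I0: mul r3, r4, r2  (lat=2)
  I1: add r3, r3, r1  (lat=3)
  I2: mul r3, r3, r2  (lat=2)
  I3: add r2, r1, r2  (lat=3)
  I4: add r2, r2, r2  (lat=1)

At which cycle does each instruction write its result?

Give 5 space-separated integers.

Answer: 3 6 8 7 8

Derivation:
I0 mul r3: issue@1 deps=(None,None) exec_start@1 write@3
I1 add r3: issue@2 deps=(0,None) exec_start@3 write@6
I2 mul r3: issue@3 deps=(1,None) exec_start@6 write@8
I3 add r2: issue@4 deps=(None,None) exec_start@4 write@7
I4 add r2: issue@5 deps=(3,3) exec_start@7 write@8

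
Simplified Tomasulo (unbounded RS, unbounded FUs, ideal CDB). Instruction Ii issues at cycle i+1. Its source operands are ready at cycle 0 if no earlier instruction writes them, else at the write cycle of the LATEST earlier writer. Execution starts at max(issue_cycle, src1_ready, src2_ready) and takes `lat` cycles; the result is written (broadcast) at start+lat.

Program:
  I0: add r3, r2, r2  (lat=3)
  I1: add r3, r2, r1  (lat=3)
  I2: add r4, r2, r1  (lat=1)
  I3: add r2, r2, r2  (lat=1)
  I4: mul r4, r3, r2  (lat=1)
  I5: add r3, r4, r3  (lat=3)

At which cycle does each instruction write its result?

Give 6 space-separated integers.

Answer: 4 5 4 5 6 9

Derivation:
I0 add r3: issue@1 deps=(None,None) exec_start@1 write@4
I1 add r3: issue@2 deps=(None,None) exec_start@2 write@5
I2 add r4: issue@3 deps=(None,None) exec_start@3 write@4
I3 add r2: issue@4 deps=(None,None) exec_start@4 write@5
I4 mul r4: issue@5 deps=(1,3) exec_start@5 write@6
I5 add r3: issue@6 deps=(4,1) exec_start@6 write@9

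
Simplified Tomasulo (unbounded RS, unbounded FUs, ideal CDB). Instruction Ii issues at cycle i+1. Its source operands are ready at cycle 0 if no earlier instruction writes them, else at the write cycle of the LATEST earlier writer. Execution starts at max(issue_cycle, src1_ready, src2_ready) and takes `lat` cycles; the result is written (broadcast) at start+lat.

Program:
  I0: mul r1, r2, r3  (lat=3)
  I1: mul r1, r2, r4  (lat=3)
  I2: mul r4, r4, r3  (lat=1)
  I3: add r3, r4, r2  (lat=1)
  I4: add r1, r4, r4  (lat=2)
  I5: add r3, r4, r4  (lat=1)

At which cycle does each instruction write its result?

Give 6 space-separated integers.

I0 mul r1: issue@1 deps=(None,None) exec_start@1 write@4
I1 mul r1: issue@2 deps=(None,None) exec_start@2 write@5
I2 mul r4: issue@3 deps=(None,None) exec_start@3 write@4
I3 add r3: issue@4 deps=(2,None) exec_start@4 write@5
I4 add r1: issue@5 deps=(2,2) exec_start@5 write@7
I5 add r3: issue@6 deps=(2,2) exec_start@6 write@7

Answer: 4 5 4 5 7 7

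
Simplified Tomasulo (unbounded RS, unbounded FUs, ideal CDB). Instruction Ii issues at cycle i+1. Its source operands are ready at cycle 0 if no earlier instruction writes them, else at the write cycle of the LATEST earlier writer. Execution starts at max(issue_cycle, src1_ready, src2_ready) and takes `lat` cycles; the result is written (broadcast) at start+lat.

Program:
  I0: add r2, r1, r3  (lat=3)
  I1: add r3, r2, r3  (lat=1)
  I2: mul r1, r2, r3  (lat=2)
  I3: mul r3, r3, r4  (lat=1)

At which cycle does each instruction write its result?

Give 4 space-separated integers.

I0 add r2: issue@1 deps=(None,None) exec_start@1 write@4
I1 add r3: issue@2 deps=(0,None) exec_start@4 write@5
I2 mul r1: issue@3 deps=(0,1) exec_start@5 write@7
I3 mul r3: issue@4 deps=(1,None) exec_start@5 write@6

Answer: 4 5 7 6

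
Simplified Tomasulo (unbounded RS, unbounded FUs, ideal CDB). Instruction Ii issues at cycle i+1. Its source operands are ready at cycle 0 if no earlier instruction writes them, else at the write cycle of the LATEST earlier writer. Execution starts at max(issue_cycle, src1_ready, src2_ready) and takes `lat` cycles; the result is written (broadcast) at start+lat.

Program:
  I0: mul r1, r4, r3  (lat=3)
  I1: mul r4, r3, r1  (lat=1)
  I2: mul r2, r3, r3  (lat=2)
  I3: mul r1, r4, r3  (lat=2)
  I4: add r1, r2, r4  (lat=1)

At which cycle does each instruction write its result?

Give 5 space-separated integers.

Answer: 4 5 5 7 6

Derivation:
I0 mul r1: issue@1 deps=(None,None) exec_start@1 write@4
I1 mul r4: issue@2 deps=(None,0) exec_start@4 write@5
I2 mul r2: issue@3 deps=(None,None) exec_start@3 write@5
I3 mul r1: issue@4 deps=(1,None) exec_start@5 write@7
I4 add r1: issue@5 deps=(2,1) exec_start@5 write@6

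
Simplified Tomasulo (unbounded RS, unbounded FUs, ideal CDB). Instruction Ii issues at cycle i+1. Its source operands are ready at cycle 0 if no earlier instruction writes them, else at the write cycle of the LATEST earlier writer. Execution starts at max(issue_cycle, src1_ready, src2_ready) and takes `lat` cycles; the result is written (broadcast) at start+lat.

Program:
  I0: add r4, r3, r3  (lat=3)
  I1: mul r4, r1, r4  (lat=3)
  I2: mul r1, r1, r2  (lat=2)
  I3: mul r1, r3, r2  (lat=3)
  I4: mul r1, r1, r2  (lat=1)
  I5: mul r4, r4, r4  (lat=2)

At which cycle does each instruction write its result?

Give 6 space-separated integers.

I0 add r4: issue@1 deps=(None,None) exec_start@1 write@4
I1 mul r4: issue@2 deps=(None,0) exec_start@4 write@7
I2 mul r1: issue@3 deps=(None,None) exec_start@3 write@5
I3 mul r1: issue@4 deps=(None,None) exec_start@4 write@7
I4 mul r1: issue@5 deps=(3,None) exec_start@7 write@8
I5 mul r4: issue@6 deps=(1,1) exec_start@7 write@9

Answer: 4 7 5 7 8 9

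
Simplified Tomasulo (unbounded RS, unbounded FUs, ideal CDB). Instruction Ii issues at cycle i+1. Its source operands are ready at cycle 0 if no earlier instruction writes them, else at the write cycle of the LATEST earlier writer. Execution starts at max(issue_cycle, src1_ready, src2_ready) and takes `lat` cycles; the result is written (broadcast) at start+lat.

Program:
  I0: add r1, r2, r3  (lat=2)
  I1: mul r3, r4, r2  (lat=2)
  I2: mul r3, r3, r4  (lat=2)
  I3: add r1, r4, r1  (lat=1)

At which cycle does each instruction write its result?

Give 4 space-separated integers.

Answer: 3 4 6 5

Derivation:
I0 add r1: issue@1 deps=(None,None) exec_start@1 write@3
I1 mul r3: issue@2 deps=(None,None) exec_start@2 write@4
I2 mul r3: issue@3 deps=(1,None) exec_start@4 write@6
I3 add r1: issue@4 deps=(None,0) exec_start@4 write@5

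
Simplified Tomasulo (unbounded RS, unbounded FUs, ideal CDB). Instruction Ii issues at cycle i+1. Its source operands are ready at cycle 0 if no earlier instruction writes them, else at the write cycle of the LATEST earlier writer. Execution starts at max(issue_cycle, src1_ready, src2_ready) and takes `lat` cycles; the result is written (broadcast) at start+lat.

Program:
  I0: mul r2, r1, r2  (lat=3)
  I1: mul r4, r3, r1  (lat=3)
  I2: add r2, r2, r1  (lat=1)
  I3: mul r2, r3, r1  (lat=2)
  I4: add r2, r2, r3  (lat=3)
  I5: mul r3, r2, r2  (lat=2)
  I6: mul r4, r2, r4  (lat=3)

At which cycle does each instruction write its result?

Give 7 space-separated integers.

I0 mul r2: issue@1 deps=(None,None) exec_start@1 write@4
I1 mul r4: issue@2 deps=(None,None) exec_start@2 write@5
I2 add r2: issue@3 deps=(0,None) exec_start@4 write@5
I3 mul r2: issue@4 deps=(None,None) exec_start@4 write@6
I4 add r2: issue@5 deps=(3,None) exec_start@6 write@9
I5 mul r3: issue@6 deps=(4,4) exec_start@9 write@11
I6 mul r4: issue@7 deps=(4,1) exec_start@9 write@12

Answer: 4 5 5 6 9 11 12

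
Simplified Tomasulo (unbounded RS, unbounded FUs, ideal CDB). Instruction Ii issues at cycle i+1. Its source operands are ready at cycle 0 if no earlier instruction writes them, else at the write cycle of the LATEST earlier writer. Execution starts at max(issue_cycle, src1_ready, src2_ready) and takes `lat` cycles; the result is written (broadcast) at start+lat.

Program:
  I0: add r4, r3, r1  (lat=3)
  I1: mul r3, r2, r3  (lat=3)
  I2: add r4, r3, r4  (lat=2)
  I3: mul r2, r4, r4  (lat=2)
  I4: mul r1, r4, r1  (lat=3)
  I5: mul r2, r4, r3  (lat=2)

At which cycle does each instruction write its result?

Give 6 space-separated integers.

I0 add r4: issue@1 deps=(None,None) exec_start@1 write@4
I1 mul r3: issue@2 deps=(None,None) exec_start@2 write@5
I2 add r4: issue@3 deps=(1,0) exec_start@5 write@7
I3 mul r2: issue@4 deps=(2,2) exec_start@7 write@9
I4 mul r1: issue@5 deps=(2,None) exec_start@7 write@10
I5 mul r2: issue@6 deps=(2,1) exec_start@7 write@9

Answer: 4 5 7 9 10 9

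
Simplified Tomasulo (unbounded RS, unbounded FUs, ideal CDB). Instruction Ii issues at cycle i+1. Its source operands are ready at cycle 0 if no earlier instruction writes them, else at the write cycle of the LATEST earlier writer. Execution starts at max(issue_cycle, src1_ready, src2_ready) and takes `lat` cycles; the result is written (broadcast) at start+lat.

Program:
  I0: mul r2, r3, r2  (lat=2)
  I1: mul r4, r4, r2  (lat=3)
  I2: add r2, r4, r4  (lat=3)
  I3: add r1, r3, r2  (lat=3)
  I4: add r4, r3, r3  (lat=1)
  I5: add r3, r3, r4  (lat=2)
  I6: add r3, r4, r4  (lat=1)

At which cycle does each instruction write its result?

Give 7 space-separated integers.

Answer: 3 6 9 12 6 8 8

Derivation:
I0 mul r2: issue@1 deps=(None,None) exec_start@1 write@3
I1 mul r4: issue@2 deps=(None,0) exec_start@3 write@6
I2 add r2: issue@3 deps=(1,1) exec_start@6 write@9
I3 add r1: issue@4 deps=(None,2) exec_start@9 write@12
I4 add r4: issue@5 deps=(None,None) exec_start@5 write@6
I5 add r3: issue@6 deps=(None,4) exec_start@6 write@8
I6 add r3: issue@7 deps=(4,4) exec_start@7 write@8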